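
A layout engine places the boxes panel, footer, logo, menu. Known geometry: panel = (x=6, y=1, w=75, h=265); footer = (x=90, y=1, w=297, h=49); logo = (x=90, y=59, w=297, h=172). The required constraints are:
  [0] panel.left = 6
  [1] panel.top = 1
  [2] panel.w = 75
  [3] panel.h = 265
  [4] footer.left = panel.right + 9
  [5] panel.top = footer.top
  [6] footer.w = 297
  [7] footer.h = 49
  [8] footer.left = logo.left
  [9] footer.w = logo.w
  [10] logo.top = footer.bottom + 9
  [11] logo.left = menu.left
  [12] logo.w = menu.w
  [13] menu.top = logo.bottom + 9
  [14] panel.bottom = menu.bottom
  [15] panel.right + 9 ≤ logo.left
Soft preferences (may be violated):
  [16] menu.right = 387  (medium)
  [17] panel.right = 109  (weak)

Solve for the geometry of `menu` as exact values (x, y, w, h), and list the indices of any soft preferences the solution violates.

menu = (x=90, y=240, w=297, h=26)
violated soft preferences: 17

1. menu.x = 90  [logo.left = menu.left]
2. menu.w = 297  [logo.w = menu.w]
3. menu.y = 240  [menu.top = logo.bottom + 9]
4. menu.h = 26  [panel.bottom = menu.bottom]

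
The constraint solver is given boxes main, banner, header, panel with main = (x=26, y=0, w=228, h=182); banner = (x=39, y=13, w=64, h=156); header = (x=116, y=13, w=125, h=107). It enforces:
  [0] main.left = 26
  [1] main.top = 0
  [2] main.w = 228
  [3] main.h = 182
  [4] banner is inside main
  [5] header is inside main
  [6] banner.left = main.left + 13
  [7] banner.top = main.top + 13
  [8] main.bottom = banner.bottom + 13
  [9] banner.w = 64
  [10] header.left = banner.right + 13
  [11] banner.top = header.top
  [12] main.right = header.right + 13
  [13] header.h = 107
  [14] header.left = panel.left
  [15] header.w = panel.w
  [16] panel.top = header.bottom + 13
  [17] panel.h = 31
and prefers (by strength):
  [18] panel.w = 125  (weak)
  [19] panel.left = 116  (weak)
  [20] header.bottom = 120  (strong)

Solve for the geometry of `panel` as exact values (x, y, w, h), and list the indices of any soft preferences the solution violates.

panel = (x=116, y=133, w=125, h=31)
violated soft preferences: none

1. panel.x = 116  [header.left = panel.left]
2. panel.w = 125  [header.w = panel.w]
3. panel.y = 133  [panel.top = header.bottom + 13]
4. panel.h = 31  [panel.h = 31]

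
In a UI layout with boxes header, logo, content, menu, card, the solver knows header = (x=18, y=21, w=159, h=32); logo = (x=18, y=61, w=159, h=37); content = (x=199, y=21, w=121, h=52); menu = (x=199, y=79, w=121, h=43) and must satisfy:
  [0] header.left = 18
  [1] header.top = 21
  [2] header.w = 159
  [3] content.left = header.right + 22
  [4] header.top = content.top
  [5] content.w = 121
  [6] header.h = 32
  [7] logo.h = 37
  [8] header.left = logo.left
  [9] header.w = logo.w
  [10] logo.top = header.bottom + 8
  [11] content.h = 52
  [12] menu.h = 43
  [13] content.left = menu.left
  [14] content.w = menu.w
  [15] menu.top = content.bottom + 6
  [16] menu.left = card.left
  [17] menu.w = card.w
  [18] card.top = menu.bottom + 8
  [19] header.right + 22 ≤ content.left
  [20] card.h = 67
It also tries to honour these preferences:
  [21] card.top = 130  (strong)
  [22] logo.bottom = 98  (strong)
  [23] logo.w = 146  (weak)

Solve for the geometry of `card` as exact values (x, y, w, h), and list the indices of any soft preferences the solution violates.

1. card.x = 199  [menu.left = card.left]
2. card.w = 121  [menu.w = card.w]
3. card.y = 130  [card.top = menu.bottom + 8]
4. card.h = 67  [card.h = 67]

card = (x=199, y=130, w=121, h=67)
violated soft preferences: 23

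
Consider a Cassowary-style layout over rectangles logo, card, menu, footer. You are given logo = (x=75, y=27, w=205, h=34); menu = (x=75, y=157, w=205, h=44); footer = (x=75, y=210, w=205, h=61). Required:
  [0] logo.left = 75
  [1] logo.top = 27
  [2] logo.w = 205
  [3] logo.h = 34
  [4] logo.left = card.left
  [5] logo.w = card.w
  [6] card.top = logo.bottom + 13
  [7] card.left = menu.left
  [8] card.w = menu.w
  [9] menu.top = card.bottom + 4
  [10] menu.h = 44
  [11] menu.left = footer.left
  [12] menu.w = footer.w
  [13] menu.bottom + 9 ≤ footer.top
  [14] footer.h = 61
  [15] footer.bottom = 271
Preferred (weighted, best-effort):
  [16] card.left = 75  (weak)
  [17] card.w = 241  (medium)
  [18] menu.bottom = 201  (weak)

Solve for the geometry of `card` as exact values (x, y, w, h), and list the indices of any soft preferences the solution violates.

card = (x=75, y=74, w=205, h=79)
violated soft preferences: 17

1. card.x = 75  [logo.left = card.left]
2. card.w = 205  [logo.w = card.w]
3. card.y = 74  [card.top = logo.bottom + 13]
4. card.h = 79  [menu.top = card.bottom + 4]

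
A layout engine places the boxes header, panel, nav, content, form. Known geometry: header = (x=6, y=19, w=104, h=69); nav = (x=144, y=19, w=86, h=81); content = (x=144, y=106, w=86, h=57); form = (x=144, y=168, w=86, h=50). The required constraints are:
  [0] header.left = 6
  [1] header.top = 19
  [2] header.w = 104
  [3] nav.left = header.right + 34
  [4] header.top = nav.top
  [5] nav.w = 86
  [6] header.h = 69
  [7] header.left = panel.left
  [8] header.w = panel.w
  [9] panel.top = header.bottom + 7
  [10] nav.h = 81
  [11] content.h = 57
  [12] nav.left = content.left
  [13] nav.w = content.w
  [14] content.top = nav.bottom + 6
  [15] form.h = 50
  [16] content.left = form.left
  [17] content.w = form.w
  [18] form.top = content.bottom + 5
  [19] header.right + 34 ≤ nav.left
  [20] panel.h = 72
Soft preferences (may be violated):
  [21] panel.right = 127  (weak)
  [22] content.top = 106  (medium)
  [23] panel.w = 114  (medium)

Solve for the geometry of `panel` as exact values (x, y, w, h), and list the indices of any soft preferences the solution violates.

panel = (x=6, y=95, w=104, h=72)
violated soft preferences: 21, 23

1. panel.x = 6  [header.left = panel.left]
2. panel.w = 104  [header.w = panel.w]
3. panel.y = 95  [panel.top = header.bottom + 7]
4. panel.h = 72  [panel.h = 72]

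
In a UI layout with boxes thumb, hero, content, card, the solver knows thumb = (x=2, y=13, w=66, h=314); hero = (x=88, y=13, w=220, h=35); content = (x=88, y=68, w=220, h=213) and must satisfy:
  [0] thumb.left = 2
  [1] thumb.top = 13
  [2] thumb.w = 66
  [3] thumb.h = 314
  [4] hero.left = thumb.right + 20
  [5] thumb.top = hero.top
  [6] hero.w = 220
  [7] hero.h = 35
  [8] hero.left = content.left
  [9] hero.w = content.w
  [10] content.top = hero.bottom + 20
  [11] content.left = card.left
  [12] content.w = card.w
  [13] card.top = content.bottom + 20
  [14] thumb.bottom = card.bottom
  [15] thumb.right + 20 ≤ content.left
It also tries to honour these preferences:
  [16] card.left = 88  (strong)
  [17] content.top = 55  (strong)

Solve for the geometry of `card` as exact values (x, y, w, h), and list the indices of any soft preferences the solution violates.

card = (x=88, y=301, w=220, h=26)
violated soft preferences: 17

1. card.x = 88  [content.left = card.left]
2. card.w = 220  [content.w = card.w]
3. card.y = 301  [card.top = content.bottom + 20]
4. card.h = 26  [thumb.bottom = card.bottom]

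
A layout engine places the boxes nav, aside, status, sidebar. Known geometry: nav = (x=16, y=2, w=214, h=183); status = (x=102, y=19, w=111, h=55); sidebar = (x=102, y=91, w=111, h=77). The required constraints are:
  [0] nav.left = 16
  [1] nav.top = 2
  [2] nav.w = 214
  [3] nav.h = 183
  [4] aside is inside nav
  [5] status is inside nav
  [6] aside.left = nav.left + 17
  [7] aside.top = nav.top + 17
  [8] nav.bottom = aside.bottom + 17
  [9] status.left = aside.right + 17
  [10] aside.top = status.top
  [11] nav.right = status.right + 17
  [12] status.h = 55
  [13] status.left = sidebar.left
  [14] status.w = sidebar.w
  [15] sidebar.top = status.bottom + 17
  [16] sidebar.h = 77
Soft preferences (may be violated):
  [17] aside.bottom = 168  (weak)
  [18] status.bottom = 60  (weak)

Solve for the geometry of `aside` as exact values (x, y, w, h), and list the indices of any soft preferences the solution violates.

1. aside.x = 33  [aside.left = nav.left + 17]
2. aside.y = 19  [aside.top = nav.top + 17]
3. aside.h = 149  [nav.bottom = aside.bottom + 17]
4. aside.w = 52  [status.left = aside.right + 17]

aside = (x=33, y=19, w=52, h=149)
violated soft preferences: 18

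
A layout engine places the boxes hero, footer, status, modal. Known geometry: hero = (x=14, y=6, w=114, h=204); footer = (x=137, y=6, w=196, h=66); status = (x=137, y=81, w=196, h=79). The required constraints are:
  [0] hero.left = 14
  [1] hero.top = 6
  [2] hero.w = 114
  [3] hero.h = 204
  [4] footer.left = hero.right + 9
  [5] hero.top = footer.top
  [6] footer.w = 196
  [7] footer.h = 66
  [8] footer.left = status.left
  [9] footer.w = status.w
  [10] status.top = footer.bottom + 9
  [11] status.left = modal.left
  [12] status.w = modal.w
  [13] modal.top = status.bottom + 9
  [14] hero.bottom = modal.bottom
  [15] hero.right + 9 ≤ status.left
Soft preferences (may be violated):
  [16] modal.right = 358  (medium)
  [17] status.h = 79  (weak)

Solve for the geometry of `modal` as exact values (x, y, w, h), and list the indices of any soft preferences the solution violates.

modal = (x=137, y=169, w=196, h=41)
violated soft preferences: 16

1. modal.x = 137  [status.left = modal.left]
2. modal.w = 196  [status.w = modal.w]
3. modal.y = 169  [modal.top = status.bottom + 9]
4. modal.h = 41  [hero.bottom = modal.bottom]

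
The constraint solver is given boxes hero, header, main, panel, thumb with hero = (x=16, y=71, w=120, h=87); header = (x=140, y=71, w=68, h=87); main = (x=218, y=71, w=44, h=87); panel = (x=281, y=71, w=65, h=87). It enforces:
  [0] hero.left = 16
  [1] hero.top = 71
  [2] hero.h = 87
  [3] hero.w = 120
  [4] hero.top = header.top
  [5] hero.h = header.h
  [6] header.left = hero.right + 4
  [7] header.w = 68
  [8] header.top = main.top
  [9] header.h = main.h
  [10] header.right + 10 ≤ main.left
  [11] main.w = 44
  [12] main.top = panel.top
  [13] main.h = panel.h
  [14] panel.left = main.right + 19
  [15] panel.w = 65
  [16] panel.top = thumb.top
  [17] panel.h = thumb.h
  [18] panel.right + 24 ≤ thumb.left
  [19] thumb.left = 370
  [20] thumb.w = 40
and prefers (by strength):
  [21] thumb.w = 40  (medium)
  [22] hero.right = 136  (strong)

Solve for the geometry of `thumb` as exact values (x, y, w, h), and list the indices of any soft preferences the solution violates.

thumb = (x=370, y=71, w=40, h=87)
violated soft preferences: none

1. thumb.y = 71  [panel.top = thumb.top]
2. thumb.h = 87  [panel.h = thumb.h]
3. thumb.x = 370  [thumb.left = 370]
4. thumb.w = 40  [thumb.w = 40]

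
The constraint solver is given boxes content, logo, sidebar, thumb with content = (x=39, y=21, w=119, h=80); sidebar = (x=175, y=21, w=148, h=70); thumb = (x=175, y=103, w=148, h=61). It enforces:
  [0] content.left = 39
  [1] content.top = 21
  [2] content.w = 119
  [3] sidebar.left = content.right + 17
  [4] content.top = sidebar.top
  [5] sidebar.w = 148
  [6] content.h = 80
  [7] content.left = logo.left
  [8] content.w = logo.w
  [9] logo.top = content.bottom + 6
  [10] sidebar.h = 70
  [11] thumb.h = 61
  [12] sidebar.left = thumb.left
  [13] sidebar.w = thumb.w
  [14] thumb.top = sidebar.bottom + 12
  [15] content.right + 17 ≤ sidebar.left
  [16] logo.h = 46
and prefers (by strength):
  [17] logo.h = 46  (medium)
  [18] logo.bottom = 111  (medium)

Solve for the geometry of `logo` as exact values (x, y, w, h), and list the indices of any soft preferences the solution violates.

1. logo.x = 39  [content.left = logo.left]
2. logo.w = 119  [content.w = logo.w]
3. logo.y = 107  [logo.top = content.bottom + 6]
4. logo.h = 46  [logo.h = 46]

logo = (x=39, y=107, w=119, h=46)
violated soft preferences: 18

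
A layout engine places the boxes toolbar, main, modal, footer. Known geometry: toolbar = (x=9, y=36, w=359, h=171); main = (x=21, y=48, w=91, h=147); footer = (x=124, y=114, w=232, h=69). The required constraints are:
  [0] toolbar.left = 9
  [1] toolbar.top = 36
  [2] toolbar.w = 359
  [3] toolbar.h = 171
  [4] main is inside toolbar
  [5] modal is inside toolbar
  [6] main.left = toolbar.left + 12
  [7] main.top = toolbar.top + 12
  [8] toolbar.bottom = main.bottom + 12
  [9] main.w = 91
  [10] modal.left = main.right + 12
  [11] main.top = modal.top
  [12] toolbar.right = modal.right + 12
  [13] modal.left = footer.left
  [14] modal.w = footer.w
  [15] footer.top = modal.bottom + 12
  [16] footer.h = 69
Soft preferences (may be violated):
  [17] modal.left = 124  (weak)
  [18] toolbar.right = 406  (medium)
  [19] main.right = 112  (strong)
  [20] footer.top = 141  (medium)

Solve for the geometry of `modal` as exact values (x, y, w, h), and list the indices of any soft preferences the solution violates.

modal = (x=124, y=48, w=232, h=54)
violated soft preferences: 18, 20

1. modal.x = 124  [modal.left = main.right + 12]
2. modal.y = 48  [main.top = modal.top]
3. modal.w = 232  [toolbar.right = modal.right + 12]
4. modal.h = 54  [footer.top = modal.bottom + 12]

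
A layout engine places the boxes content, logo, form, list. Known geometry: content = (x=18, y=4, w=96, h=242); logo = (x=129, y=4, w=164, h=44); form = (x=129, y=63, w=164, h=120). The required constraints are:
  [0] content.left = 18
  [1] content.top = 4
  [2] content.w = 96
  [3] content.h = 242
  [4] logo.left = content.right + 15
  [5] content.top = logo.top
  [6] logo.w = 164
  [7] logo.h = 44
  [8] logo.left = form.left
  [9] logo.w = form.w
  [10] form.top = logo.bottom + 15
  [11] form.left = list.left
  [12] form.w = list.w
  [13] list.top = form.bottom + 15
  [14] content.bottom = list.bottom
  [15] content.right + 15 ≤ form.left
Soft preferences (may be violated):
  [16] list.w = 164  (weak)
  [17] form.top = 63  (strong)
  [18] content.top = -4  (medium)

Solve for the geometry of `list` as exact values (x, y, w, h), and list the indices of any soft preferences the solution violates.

1. list.x = 129  [form.left = list.left]
2. list.w = 164  [form.w = list.w]
3. list.y = 198  [list.top = form.bottom + 15]
4. list.h = 48  [content.bottom = list.bottom]

list = (x=129, y=198, w=164, h=48)
violated soft preferences: 18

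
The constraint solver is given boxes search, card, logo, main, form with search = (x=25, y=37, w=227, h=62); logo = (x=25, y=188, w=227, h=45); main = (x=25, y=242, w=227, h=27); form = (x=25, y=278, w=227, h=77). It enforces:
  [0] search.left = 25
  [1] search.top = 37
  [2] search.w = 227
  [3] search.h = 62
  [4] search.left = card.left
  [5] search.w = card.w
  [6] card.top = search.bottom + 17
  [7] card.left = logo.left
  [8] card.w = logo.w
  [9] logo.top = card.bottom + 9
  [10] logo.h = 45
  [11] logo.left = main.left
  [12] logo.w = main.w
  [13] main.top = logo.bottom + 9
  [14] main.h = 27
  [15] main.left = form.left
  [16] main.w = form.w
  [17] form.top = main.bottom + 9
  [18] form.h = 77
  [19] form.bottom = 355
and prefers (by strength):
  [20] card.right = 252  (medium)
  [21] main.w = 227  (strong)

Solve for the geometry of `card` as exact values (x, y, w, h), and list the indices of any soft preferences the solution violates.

1. card.x = 25  [search.left = card.left]
2. card.w = 227  [search.w = card.w]
3. card.y = 116  [card.top = search.bottom + 17]
4. card.h = 63  [logo.top = card.bottom + 9]

card = (x=25, y=116, w=227, h=63)
violated soft preferences: none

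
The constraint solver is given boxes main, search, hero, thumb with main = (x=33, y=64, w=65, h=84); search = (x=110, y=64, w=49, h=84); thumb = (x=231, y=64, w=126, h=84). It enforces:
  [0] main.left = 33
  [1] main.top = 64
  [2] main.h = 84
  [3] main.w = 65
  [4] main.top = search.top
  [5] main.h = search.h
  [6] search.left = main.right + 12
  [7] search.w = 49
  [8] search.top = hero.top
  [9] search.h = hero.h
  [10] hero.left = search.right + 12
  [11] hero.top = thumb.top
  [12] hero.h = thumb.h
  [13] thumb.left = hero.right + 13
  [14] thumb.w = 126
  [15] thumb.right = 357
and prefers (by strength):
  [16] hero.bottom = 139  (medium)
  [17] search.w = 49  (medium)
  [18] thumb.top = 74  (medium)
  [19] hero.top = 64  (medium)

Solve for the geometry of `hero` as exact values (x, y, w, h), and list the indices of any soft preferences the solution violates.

1. hero.y = 64  [search.top = hero.top]
2. hero.h = 84  [search.h = hero.h]
3. hero.x = 171  [hero.left = search.right + 12]
4. hero.w = 47  [thumb.left = hero.right + 13]

hero = (x=171, y=64, w=47, h=84)
violated soft preferences: 16, 18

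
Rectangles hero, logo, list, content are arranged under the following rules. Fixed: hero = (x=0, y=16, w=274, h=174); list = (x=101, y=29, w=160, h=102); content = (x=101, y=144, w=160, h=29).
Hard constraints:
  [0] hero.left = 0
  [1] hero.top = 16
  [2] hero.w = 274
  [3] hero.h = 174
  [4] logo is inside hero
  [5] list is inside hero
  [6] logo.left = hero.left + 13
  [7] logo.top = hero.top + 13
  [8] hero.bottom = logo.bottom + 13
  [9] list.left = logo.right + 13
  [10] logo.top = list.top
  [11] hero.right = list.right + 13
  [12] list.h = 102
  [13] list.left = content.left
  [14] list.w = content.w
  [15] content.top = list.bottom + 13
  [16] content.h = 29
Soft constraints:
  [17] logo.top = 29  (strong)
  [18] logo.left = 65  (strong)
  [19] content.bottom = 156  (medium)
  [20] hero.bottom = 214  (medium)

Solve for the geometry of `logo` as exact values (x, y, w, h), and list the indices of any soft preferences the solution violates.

logo = (x=13, y=29, w=75, h=148)
violated soft preferences: 18, 19, 20

1. logo.x = 13  [logo.left = hero.left + 13]
2. logo.y = 29  [logo.top = hero.top + 13]
3. logo.h = 148  [hero.bottom = logo.bottom + 13]
4. logo.w = 75  [list.left = logo.right + 13]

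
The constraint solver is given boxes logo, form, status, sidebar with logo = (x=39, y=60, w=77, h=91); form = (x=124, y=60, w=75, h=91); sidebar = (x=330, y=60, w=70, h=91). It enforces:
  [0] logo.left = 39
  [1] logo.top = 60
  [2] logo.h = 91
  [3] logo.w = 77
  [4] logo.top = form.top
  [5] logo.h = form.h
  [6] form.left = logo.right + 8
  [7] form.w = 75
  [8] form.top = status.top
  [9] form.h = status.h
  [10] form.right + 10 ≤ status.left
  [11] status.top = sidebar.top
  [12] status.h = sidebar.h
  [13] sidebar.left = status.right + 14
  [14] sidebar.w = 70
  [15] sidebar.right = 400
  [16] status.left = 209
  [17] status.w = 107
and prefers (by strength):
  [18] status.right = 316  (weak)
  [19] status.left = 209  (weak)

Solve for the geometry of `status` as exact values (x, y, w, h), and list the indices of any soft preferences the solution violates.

status = (x=209, y=60, w=107, h=91)
violated soft preferences: none

1. status.y = 60  [form.top = status.top]
2. status.h = 91  [form.h = status.h]
3. status.x = 209  [status.left = 209]
4. status.w = 107  [status.w = 107]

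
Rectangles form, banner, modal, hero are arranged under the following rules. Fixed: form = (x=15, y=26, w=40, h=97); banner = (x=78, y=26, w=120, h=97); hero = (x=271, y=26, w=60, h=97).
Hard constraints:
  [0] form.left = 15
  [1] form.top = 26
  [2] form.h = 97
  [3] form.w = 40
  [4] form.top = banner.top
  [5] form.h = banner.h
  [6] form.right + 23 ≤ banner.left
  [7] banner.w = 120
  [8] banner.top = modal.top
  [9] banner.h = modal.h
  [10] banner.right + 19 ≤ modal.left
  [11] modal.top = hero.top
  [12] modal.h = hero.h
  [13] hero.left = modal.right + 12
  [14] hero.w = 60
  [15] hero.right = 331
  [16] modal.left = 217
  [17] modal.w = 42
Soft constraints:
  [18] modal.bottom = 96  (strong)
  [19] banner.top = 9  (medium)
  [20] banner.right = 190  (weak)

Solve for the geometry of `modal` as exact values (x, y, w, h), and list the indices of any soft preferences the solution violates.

modal = (x=217, y=26, w=42, h=97)
violated soft preferences: 18, 19, 20

1. modal.y = 26  [banner.top = modal.top]
2. modal.h = 97  [banner.h = modal.h]
3. modal.x = 217  [modal.left = 217]
4. modal.w = 42  [modal.w = 42]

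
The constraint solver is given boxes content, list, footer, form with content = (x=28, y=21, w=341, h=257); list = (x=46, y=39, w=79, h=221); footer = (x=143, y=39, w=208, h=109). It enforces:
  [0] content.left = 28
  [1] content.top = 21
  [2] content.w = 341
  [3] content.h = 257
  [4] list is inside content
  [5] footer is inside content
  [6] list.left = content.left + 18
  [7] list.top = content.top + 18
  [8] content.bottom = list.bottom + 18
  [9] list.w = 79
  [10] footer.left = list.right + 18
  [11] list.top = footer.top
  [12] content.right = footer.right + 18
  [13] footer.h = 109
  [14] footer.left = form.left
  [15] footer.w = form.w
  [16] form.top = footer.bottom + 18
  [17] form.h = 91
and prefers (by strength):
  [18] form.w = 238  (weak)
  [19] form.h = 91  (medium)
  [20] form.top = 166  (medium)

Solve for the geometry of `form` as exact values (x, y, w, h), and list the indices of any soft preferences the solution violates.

1. form.x = 143  [footer.left = form.left]
2. form.w = 208  [footer.w = form.w]
3. form.y = 166  [form.top = footer.bottom + 18]
4. form.h = 91  [form.h = 91]

form = (x=143, y=166, w=208, h=91)
violated soft preferences: 18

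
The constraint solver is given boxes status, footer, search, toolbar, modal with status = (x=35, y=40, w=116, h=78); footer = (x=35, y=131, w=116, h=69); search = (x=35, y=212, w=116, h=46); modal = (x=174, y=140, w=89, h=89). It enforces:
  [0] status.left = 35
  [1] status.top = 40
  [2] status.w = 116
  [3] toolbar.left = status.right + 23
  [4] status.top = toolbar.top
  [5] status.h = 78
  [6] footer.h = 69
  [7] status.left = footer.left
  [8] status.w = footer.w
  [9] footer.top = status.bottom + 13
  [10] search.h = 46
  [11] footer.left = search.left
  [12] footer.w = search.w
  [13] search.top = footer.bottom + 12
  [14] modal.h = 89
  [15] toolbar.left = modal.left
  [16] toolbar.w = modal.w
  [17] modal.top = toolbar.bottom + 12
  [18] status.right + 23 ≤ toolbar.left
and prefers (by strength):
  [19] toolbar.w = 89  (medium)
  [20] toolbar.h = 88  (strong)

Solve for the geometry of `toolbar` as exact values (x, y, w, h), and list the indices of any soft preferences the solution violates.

1. toolbar.x = 174  [toolbar.left = status.right + 23]
2. toolbar.y = 40  [status.top = toolbar.top]
3. toolbar.w = 89  [toolbar.w = modal.w]
4. toolbar.h = 88  [modal.top = toolbar.bottom + 12]

toolbar = (x=174, y=40, w=89, h=88)
violated soft preferences: none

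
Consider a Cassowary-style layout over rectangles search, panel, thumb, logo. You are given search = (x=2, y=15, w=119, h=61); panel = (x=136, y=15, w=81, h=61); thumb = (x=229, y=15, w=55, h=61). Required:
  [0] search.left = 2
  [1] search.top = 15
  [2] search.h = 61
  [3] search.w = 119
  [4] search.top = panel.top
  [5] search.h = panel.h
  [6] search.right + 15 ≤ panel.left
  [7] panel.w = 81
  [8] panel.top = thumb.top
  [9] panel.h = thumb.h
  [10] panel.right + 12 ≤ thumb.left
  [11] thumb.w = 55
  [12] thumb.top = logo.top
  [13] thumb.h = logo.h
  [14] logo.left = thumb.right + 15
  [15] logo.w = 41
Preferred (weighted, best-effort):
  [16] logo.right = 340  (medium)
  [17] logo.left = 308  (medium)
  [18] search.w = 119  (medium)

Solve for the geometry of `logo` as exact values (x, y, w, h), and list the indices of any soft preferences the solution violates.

1. logo.y = 15  [thumb.top = logo.top]
2. logo.h = 61  [thumb.h = logo.h]
3. logo.x = 299  [logo.left = thumb.right + 15]
4. logo.w = 41  [logo.w = 41]

logo = (x=299, y=15, w=41, h=61)
violated soft preferences: 17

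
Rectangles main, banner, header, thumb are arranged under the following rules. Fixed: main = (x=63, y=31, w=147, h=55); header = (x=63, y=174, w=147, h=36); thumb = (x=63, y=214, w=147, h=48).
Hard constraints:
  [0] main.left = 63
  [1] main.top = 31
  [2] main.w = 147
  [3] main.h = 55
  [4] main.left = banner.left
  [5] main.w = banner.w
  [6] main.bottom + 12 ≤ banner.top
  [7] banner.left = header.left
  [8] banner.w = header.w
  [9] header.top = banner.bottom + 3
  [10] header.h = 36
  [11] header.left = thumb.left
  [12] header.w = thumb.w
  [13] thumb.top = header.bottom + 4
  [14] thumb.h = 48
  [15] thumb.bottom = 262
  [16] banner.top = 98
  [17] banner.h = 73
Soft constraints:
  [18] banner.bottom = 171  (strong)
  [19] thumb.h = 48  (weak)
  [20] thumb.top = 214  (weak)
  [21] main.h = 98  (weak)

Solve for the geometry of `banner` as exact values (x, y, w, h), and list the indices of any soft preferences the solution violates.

1. banner.x = 63  [main.left = banner.left]
2. banner.w = 147  [main.w = banner.w]
3. banner.y = 98  [banner.top = 98]
4. banner.h = 73  [banner.h = 73]

banner = (x=63, y=98, w=147, h=73)
violated soft preferences: 21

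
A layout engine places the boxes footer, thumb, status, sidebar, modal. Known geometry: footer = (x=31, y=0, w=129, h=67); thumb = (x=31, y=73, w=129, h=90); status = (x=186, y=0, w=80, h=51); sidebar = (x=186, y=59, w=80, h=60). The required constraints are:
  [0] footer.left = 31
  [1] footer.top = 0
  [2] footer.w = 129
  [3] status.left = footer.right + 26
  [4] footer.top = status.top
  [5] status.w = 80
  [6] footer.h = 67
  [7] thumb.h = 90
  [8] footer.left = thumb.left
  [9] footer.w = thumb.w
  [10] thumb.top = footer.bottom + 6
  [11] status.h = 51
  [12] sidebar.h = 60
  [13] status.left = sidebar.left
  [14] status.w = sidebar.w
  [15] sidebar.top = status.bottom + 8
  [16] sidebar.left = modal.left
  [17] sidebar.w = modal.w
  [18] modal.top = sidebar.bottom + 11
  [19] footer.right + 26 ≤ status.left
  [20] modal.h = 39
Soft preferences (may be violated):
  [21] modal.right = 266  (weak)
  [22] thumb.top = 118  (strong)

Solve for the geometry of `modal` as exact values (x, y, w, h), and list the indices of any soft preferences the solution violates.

1. modal.x = 186  [sidebar.left = modal.left]
2. modal.w = 80  [sidebar.w = modal.w]
3. modal.y = 130  [modal.top = sidebar.bottom + 11]
4. modal.h = 39  [modal.h = 39]

modal = (x=186, y=130, w=80, h=39)
violated soft preferences: 22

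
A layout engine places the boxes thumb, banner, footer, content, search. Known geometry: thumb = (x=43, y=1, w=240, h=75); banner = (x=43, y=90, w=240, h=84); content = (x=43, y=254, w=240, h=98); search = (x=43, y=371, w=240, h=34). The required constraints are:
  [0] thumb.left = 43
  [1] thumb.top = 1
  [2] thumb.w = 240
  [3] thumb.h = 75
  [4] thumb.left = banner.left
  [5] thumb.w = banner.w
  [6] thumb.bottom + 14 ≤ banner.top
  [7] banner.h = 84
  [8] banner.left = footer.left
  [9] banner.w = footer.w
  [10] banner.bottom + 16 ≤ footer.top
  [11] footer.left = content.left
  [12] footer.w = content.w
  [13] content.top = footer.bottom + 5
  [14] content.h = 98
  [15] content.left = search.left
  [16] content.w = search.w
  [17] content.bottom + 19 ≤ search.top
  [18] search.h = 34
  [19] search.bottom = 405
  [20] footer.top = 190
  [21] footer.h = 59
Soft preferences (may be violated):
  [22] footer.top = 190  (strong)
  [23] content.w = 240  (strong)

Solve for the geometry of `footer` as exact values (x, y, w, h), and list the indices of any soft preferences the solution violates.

footer = (x=43, y=190, w=240, h=59)
violated soft preferences: none

1. footer.x = 43  [banner.left = footer.left]
2. footer.w = 240  [banner.w = footer.w]
3. footer.y = 190  [footer.top = 190]
4. footer.h = 59  [footer.h = 59]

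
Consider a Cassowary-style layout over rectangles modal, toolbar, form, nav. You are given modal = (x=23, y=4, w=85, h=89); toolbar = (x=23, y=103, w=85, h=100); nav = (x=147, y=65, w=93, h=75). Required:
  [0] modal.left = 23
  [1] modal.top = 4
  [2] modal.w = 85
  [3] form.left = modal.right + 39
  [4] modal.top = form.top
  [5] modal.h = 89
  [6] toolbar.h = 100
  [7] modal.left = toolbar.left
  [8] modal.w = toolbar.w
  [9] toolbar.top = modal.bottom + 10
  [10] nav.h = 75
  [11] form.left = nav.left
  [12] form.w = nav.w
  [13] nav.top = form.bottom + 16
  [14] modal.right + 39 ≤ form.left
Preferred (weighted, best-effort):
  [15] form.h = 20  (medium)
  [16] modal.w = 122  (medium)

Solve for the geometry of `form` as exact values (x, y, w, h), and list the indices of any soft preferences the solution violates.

form = (x=147, y=4, w=93, h=45)
violated soft preferences: 15, 16

1. form.x = 147  [form.left = modal.right + 39]
2. form.y = 4  [modal.top = form.top]
3. form.w = 93  [form.w = nav.w]
4. form.h = 45  [nav.top = form.bottom + 16]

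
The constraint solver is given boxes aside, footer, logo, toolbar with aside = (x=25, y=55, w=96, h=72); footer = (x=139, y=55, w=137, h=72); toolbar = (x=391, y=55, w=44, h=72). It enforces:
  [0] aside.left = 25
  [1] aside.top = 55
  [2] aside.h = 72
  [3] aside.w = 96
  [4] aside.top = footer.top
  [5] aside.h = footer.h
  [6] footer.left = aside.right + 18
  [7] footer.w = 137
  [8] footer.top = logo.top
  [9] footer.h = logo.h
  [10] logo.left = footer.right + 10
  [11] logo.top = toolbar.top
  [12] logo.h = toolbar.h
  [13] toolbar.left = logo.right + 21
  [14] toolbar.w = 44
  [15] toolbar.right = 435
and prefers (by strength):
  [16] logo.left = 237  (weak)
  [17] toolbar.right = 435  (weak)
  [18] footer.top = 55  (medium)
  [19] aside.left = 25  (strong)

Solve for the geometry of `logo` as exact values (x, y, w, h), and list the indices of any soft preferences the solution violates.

logo = (x=286, y=55, w=84, h=72)
violated soft preferences: 16

1. logo.y = 55  [footer.top = logo.top]
2. logo.h = 72  [footer.h = logo.h]
3. logo.x = 286  [logo.left = footer.right + 10]
4. logo.w = 84  [toolbar.left = logo.right + 21]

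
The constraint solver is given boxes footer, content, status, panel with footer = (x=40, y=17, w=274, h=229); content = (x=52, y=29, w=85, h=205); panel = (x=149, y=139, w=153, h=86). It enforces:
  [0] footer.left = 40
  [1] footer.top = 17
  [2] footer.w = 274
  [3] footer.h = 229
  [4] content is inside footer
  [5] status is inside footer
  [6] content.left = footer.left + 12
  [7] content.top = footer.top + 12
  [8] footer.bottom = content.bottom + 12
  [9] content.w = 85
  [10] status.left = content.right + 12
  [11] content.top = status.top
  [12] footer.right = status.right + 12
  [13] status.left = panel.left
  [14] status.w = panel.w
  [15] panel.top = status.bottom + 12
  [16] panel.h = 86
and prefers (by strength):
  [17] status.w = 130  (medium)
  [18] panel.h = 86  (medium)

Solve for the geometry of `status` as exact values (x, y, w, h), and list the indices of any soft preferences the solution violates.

1. status.x = 149  [status.left = content.right + 12]
2. status.y = 29  [content.top = status.top]
3. status.w = 153  [footer.right = status.right + 12]
4. status.h = 98  [panel.top = status.bottom + 12]

status = (x=149, y=29, w=153, h=98)
violated soft preferences: 17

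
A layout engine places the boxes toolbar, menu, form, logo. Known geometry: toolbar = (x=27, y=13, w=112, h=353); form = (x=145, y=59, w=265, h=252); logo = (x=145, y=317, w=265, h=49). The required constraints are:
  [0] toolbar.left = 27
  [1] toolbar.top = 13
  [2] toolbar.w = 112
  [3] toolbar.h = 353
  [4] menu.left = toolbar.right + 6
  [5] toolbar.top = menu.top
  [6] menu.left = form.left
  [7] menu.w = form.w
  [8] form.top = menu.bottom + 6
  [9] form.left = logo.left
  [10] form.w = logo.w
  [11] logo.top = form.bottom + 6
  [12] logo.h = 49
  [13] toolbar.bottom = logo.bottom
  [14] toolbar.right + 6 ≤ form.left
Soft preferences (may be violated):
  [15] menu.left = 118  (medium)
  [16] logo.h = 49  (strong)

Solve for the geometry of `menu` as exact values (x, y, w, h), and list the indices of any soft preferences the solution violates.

1. menu.x = 145  [menu.left = toolbar.right + 6]
2. menu.y = 13  [toolbar.top = menu.top]
3. menu.w = 265  [menu.w = form.w]
4. menu.h = 40  [form.top = menu.bottom + 6]

menu = (x=145, y=13, w=265, h=40)
violated soft preferences: 15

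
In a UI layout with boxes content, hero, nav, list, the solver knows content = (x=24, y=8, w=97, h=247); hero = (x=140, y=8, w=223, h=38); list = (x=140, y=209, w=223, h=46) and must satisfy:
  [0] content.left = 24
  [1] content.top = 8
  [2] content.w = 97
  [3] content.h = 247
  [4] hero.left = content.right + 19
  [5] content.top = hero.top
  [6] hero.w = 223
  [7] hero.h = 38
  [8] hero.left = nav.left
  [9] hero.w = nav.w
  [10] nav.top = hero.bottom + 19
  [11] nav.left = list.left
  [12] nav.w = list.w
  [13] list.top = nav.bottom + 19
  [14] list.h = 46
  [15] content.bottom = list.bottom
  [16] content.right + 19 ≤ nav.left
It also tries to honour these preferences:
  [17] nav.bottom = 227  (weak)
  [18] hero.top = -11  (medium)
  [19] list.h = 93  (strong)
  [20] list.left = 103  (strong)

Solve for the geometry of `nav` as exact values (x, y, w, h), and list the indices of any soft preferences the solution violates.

1. nav.x = 140  [hero.left = nav.left]
2. nav.w = 223  [hero.w = nav.w]
3. nav.y = 65  [nav.top = hero.bottom + 19]
4. nav.h = 125  [list.top = nav.bottom + 19]

nav = (x=140, y=65, w=223, h=125)
violated soft preferences: 17, 18, 19, 20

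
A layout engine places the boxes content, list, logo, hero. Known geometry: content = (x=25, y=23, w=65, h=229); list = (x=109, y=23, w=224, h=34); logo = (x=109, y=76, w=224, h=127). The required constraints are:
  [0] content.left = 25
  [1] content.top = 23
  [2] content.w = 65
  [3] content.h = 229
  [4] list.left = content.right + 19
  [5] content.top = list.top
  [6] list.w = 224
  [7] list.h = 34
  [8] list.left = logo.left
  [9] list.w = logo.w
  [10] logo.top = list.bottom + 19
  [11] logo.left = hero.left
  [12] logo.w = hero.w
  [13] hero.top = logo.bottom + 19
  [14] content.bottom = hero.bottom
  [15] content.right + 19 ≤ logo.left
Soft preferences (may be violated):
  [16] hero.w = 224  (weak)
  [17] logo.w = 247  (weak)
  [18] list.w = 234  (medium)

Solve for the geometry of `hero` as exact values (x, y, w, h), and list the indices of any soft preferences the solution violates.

1. hero.x = 109  [logo.left = hero.left]
2. hero.w = 224  [logo.w = hero.w]
3. hero.y = 222  [hero.top = logo.bottom + 19]
4. hero.h = 30  [content.bottom = hero.bottom]

hero = (x=109, y=222, w=224, h=30)
violated soft preferences: 17, 18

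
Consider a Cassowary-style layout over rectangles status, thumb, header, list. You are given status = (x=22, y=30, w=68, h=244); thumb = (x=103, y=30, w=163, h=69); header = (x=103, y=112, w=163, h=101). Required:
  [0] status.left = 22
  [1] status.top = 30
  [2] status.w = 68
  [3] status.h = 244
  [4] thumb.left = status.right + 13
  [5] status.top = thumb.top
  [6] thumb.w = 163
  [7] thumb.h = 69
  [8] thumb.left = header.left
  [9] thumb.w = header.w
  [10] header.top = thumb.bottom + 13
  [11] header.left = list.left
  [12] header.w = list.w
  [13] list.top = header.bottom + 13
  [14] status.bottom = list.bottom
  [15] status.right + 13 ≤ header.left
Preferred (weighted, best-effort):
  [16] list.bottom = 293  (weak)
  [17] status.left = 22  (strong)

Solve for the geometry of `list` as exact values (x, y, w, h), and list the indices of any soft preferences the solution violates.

1. list.x = 103  [header.left = list.left]
2. list.w = 163  [header.w = list.w]
3. list.y = 226  [list.top = header.bottom + 13]
4. list.h = 48  [status.bottom = list.bottom]

list = (x=103, y=226, w=163, h=48)
violated soft preferences: 16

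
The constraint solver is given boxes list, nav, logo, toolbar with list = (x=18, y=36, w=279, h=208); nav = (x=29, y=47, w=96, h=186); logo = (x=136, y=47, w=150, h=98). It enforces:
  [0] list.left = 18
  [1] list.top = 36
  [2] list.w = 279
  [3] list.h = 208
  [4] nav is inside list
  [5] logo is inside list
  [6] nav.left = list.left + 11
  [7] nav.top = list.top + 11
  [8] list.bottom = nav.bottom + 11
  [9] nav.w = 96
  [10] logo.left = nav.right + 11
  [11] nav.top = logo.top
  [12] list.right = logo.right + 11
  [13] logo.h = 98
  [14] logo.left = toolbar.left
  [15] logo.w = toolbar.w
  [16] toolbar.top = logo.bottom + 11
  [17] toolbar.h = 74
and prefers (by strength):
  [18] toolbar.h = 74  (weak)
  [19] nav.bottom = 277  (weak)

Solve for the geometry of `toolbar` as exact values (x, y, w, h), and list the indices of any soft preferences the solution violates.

toolbar = (x=136, y=156, w=150, h=74)
violated soft preferences: 19

1. toolbar.x = 136  [logo.left = toolbar.left]
2. toolbar.w = 150  [logo.w = toolbar.w]
3. toolbar.y = 156  [toolbar.top = logo.bottom + 11]
4. toolbar.h = 74  [toolbar.h = 74]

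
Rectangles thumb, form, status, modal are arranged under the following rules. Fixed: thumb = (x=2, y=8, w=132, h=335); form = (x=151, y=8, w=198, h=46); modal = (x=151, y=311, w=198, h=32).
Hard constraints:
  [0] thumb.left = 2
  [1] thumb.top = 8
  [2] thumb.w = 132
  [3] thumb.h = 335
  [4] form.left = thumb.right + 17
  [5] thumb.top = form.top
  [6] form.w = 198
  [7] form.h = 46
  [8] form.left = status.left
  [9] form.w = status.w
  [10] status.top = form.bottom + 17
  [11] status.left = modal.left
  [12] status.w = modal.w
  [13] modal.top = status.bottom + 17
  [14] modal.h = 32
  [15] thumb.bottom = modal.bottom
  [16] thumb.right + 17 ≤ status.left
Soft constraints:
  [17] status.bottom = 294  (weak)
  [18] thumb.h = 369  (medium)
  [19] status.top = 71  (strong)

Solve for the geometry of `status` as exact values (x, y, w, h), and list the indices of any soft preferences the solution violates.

1. status.x = 151  [form.left = status.left]
2. status.w = 198  [form.w = status.w]
3. status.y = 71  [status.top = form.bottom + 17]
4. status.h = 223  [modal.top = status.bottom + 17]

status = (x=151, y=71, w=198, h=223)
violated soft preferences: 18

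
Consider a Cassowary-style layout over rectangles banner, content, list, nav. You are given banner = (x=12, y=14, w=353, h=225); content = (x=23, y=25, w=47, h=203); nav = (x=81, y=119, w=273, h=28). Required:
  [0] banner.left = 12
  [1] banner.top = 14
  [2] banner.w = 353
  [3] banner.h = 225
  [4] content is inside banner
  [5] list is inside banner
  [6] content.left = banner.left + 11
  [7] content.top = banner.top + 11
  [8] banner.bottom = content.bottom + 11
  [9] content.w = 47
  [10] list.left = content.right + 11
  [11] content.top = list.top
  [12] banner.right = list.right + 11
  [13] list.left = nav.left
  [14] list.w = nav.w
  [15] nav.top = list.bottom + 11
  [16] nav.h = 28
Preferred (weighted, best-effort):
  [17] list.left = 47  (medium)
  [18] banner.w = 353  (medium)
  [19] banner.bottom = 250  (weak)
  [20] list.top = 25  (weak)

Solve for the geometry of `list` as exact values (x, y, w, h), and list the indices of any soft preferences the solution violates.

1. list.x = 81  [list.left = content.right + 11]
2. list.y = 25  [content.top = list.top]
3. list.w = 273  [banner.right = list.right + 11]
4. list.h = 83  [nav.top = list.bottom + 11]

list = (x=81, y=25, w=273, h=83)
violated soft preferences: 17, 19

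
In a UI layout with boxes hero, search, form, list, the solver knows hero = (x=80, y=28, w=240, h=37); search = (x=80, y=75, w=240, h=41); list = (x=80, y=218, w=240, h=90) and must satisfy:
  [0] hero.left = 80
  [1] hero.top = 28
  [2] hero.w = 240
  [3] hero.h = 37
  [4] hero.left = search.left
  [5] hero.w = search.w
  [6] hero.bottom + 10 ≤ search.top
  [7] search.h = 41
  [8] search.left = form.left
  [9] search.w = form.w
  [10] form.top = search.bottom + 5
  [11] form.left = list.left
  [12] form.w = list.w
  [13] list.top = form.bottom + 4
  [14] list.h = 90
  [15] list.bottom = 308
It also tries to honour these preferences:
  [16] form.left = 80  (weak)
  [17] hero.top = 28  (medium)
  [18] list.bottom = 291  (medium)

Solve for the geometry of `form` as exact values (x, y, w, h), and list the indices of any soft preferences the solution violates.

1. form.x = 80  [search.left = form.left]
2. form.w = 240  [search.w = form.w]
3. form.y = 121  [form.top = search.bottom + 5]
4. form.h = 93  [list.top = form.bottom + 4]

form = (x=80, y=121, w=240, h=93)
violated soft preferences: 18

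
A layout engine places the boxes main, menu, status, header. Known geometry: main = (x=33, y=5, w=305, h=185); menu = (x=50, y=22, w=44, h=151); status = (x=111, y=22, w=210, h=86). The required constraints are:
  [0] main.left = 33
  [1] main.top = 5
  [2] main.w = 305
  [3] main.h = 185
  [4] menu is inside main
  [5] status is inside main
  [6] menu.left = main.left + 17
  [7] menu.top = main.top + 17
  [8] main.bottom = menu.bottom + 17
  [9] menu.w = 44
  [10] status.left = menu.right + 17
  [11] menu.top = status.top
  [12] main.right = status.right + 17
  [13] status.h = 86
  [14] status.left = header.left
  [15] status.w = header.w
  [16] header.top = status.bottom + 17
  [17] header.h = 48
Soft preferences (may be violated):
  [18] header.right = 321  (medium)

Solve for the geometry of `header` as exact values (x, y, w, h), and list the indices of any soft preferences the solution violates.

1. header.x = 111  [status.left = header.left]
2. header.w = 210  [status.w = header.w]
3. header.y = 125  [header.top = status.bottom + 17]
4. header.h = 48  [header.h = 48]

header = (x=111, y=125, w=210, h=48)
violated soft preferences: none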